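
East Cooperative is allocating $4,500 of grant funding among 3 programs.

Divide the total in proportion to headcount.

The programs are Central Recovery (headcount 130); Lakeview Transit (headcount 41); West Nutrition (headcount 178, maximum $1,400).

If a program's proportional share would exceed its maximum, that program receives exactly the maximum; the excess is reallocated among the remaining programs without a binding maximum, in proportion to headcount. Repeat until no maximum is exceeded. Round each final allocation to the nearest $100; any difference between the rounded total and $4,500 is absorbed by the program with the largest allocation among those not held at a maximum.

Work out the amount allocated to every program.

Central Recovery: $2,400 · Lakeview Transit: $700 · West Nutrition: $1,400

Sum of headcount: 349.
Unconstrained shares: Central Recovery 1,676.22; Lakeview Transit 528.65; West Nutrition 2,295.13.
Held at cap: West Nutrition ($1,400); residual $3,100 reallocated over remaining headcount 171.
Redistributed shares: Central Recovery 2,356.73 → $2,400; Lakeview Transit 743.27 → $700.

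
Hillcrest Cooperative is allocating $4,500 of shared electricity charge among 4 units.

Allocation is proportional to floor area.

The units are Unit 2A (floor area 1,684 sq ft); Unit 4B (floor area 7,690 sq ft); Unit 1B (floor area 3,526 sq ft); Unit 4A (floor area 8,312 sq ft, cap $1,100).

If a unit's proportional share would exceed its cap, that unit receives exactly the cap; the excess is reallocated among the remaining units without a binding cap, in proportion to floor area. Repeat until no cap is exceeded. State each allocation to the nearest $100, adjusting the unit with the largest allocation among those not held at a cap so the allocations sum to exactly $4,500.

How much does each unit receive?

Unit 2A: $400 | Unit 4B: $2,100 | Unit 1B: $900 | Unit 4A: $1,100

Sum of floor area: 21,212.
Unconstrained shares: Unit 2A 357.25; Unit 4B 1,631.39; Unit 1B 748.02; Unit 4A 1,763.34.
Capped: Unit 4A ($1,100); remaining pool $3,400 reallocated over remaining floor area 12,900.
Redistributed shares: Unit 2A 443.84 → $400; Unit 4B 2,026.82 → $2,000; Unit 1B 929.33 → $900.
Rounding difference +$100 applied to Unit 4B → $2,100.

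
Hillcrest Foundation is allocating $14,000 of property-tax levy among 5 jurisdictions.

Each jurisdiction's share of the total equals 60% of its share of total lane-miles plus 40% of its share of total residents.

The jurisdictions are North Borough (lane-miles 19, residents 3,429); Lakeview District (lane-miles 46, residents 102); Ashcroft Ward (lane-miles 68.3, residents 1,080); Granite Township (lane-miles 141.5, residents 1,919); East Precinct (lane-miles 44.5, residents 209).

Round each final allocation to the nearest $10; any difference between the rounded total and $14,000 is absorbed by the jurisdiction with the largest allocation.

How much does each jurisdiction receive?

North Borough: $3,350 | Lakeview District: $1,290 | Ashcroft Ward: $2,690 | Granite Township: $5,330 | East Precinct: $1,340

Totals — lane-miles 319.3, residents 6,739.
Combined weights (60% lane-miles + 40% residents): North Borough 0.2392; Lakeview District 0.0925; Ashcroft Ward 0.1924; Granite Township 0.3798; East Precinct 0.0960.
Proportional shares: North Borough 3,349.29; Lakeview District 1,294.91; Ashcroft Ward 2,694.27; Granite Township 5,317.18; East Precinct 1,344.36.
At nearest $10: North Borough $3,350; Lakeview District $1,290; Ashcroft Ward $2,690; Granite Township $5,320; East Precinct $1,340. Sum = $13,990.
Difference $14,000 − $13,990 = +$10 applied to largest allocation (Granite Township): Granite Township becomes $5,330.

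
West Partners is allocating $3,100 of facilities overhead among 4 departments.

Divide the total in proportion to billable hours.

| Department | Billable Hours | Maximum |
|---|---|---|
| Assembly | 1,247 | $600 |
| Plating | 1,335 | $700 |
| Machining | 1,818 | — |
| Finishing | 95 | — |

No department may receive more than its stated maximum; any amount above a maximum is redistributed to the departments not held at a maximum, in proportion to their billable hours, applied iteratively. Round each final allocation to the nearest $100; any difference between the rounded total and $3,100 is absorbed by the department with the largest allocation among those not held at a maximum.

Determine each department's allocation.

Total billable hours = 4,495.
Unconstrained shares: Assembly 860.00; Plating 920.69; Machining 1,253.79; Finishing 65.52.
Cap binds for Assembly ($600), Plating ($700); residual $1,800 reallocated over remaining billable hours 1,913.
Remaining shares: Machining 1,710.61 → $1,700; Finishing 89.39 → $100.

Assembly: $600 · Plating: $700 · Machining: $1,700 · Finishing: $100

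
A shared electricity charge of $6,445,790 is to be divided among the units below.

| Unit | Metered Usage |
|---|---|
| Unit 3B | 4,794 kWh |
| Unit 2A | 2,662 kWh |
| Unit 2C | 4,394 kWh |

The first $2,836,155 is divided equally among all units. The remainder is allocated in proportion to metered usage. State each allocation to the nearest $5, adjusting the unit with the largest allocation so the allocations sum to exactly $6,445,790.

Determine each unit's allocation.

Unit 3B: $2,405,685; Unit 2A: $1,756,260; Unit 2C: $2,283,845

Equal tier: $2,836,155 ÷ 3 = $945,385 apiece.
Remainder $3,609,635 by metered usage (total 11,850): Unit 3B 1,460,302.97 → $1,460,305; Unit 2A 810,873.28 → $810,875; Unit 2C 1,338,458.75 → $1,338,460.
Rounding difference −$5 on remainder applied to Unit 3B.
Totals: Unit 3B $945,385 + $1,460,300 = $2,405,685; Unit 2A $945,385 + $810,875 = $1,756,260; Unit 2C $945,385 + $1,338,460 = $2,283,845.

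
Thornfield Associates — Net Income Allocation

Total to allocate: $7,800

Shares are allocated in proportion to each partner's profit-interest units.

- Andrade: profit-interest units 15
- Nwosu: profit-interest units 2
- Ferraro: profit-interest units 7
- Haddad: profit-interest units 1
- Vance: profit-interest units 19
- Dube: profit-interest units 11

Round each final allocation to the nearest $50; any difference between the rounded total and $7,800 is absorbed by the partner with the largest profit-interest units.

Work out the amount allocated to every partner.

Andrade: $2,150 · Nwosu: $300 · Ferraro: $1,000 · Haddad: $150 · Vance: $2,650 · Dube: $1,550

Profit-interest units total: 15 + 2 + 7 + 1 + 19 + 11 = 55.
Pro-rata amounts: Andrade 2,127.27; Nwosu 283.64; Ferraro 992.73; Haddad 141.82; Vance 2,694.55; Dube 1,560.00.
Rounded to nearest $50: Andrade $2,150; Nwosu $300; Ferraro $1,000; Haddad $150; Vance $2,700; Dube $1,550. Sum = $7,850.
Difference $7,800 − $7,850 = −$50 applied to largest profit-interest units (Vance): Vance becomes $2,650.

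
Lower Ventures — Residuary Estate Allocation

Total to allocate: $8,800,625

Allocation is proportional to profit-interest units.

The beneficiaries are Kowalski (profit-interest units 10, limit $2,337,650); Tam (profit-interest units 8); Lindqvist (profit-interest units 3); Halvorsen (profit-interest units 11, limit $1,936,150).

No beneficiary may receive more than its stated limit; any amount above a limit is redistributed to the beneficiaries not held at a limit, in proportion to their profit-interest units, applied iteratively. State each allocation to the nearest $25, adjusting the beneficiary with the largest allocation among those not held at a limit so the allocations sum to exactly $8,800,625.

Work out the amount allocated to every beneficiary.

Total profit-interest units = 32.
Pro-rata shares before constraints: Kowalski 2,750,195.31; Tam 2,200,156.25; Lindqvist 825,058.59; Halvorsen 3,025,214.84.
Cap binds for Kowalski ($2,337,650), Halvorsen ($1,936,150); residual $4,526,825 reallocated over remaining profit-interest units 11.
Shares after redistribution: Tam 3,292,236.36 → $3,292,225; Lindqvist 1,234,588.64 → $1,234,600.

Kowalski: $2,337,650; Tam: $3,292,225; Lindqvist: $1,234,600; Halvorsen: $1,936,150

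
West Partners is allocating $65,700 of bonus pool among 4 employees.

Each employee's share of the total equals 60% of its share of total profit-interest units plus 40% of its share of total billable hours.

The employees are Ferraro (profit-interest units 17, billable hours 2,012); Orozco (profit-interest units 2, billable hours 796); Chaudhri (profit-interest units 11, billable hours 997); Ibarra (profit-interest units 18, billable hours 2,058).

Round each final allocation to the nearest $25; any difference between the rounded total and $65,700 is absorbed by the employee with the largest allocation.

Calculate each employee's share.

Profit-interest units total 48; billable hours total 5,863.
Blended shares (60% profit-interest units + 40% billable hours): Ferraro 0.3498; Orozco 0.0793; Chaudhri 0.2055; Ibarra 0.3654.
Raw shares: Ferraro 22,979.73; Orozco 5,210.45; Chaudhri 13,502.65; Ibarra 24,007.17.
At nearest $25: Ferraro $22,975; Orozco $5,200; Chaudhri $13,500; Ibarra $24,000. Sum = $65,675.
Difference $65,700 − $65,675 = +$25 applied to largest allocation (Ibarra): Ibarra becomes $24,025.

Ferraro: $22,975 | Orozco: $5,200 | Chaudhri: $13,500 | Ibarra: $24,025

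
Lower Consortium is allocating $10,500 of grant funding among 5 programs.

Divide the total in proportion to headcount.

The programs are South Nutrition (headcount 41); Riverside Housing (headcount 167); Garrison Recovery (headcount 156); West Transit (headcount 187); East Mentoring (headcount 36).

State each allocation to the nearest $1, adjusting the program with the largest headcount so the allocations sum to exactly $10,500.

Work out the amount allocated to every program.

South Nutrition: $733 · Riverside Housing: $2,987 · Garrison Recovery: $2,790 · West Transit: $3,346 · East Mentoring: $644

Headcount total: 587.
Unrounded shares: South Nutrition 41/587 × $10,500 = 733.39; Riverside Housing 167/587 × $10,500 = 2,987.22; Garrison Recovery 156/587 × $10,500 = 2,790.46; West Transit 187/587 × $10,500 = 3,344.97; East Mentoring 36/587 × $10,500 = 643.95.
At nearest $1: South Nutrition $733; Riverside Housing $2,987; Garrison Recovery $2,790; West Transit $3,345; East Mentoring $644. Sum = $10,499.
Difference $10,500 − $10,499 = +$1 applied to largest headcount (West Transit): West Transit becomes $3,346.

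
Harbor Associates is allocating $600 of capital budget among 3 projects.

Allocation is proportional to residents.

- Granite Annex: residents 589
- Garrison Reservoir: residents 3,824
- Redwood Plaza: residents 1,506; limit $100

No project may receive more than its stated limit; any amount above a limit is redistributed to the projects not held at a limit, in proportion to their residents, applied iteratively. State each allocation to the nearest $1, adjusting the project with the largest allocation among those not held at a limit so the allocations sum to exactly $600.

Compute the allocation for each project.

Total residents = 5,919.
Pro-rata shares before constraints: Granite Annex 59.71; Garrison Reservoir 387.63; Redwood Plaza 152.66.
Held at cap: Redwood Plaza ($100); residual $500 reallocated over remaining residents 4,413.
Redistributed shares: Granite Annex 66.73 → $67; Garrison Reservoir 433.27 → $433.

Granite Annex: $67; Garrison Reservoir: $433; Redwood Plaza: $100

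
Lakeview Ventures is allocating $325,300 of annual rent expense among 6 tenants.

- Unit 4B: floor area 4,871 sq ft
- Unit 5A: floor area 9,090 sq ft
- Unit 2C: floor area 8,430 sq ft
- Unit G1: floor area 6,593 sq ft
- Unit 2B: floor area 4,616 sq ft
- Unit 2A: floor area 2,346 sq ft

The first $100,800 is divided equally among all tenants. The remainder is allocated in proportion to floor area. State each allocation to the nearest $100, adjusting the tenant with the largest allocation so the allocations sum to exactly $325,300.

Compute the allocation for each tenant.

$100,800 shared equally gives $16,800 per tenant.
Remainder $224,500 by floor area (total 35,946): Unit 4B 30,421.73 → $30,400; Unit 5A 56,771.41 → $56,800; Unit 2C 52,649.39 → $52,600; Unit G1 41,176.45 → $41,200; Unit 2B 28,829.13 → $28,800; Unit 2A 14,651.89 → $14,700.
Totals: Unit 4B $16,800 + $30,400 = $47,200; Unit 5A $16,800 + $56,800 = $73,600; Unit 2C $16,800 + $52,600 = $69,400; Unit G1 $16,800 + $41,200 = $58,000; Unit 2B $16,800 + $28,800 = $45,600; Unit 2A $16,800 + $14,700 = $31,500.

Unit 4B: $47,200 | Unit 5A: $73,600 | Unit 2C: $69,400 | Unit G1: $58,000 | Unit 2B: $45,600 | Unit 2A: $31,500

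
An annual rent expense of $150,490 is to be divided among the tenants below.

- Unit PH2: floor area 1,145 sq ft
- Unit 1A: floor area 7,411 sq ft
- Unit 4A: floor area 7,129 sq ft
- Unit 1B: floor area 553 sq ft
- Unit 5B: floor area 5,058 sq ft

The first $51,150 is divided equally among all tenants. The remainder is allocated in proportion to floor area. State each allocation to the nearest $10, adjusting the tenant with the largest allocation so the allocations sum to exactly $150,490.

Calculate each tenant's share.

Unit PH2: $15,570 · Unit 1A: $44,810 · Unit 4A: $43,480 · Unit 1B: $12,810 · Unit 5B: $33,820

$51,150 shared equally gives $10,230 per tenant.
Remainder $99,340 by floor area (total 21,296): Unit PH2 5,341.11 → $5,340; Unit 1A 34,570.28 → $34,570; Unit 4A 33,254.83 → $33,250; Unit 1B 2,579.59 → $2,580; Unit 5B 23,594.18 → $23,590.
Rounding difference +$10 on remainder applied to Unit 1A.
Totals: Unit PH2 $10,230 + $5,340 = $15,570; Unit 1A $10,230 + $34,580 = $44,810; Unit 4A $10,230 + $33,250 = $43,480; Unit 1B $10,230 + $2,580 = $12,810; Unit 5B $10,230 + $23,590 = $33,820.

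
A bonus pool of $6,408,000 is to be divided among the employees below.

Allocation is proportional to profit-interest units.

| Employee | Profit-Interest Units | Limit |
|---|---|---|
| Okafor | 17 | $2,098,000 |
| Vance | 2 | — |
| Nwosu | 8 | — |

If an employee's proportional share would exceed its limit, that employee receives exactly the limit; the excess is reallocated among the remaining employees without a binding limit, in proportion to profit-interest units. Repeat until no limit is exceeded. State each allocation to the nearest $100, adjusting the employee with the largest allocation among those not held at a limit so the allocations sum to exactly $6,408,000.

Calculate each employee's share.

Profit-interest units total: 27.
Pro-rata shares before constraints: Okafor 4,034,666.67; Vance 474,666.67; Nwosu 1,898,666.67.
Capped: Okafor ($2,098,000); residual $4,310,000 reallocated over remaining profit-interest units 10.
Redistributed shares: Vance 862,000.00 → $862,000; Nwosu 3,448,000.00 → $3,448,000.

Okafor: $2,098,000 · Vance: $862,000 · Nwosu: $3,448,000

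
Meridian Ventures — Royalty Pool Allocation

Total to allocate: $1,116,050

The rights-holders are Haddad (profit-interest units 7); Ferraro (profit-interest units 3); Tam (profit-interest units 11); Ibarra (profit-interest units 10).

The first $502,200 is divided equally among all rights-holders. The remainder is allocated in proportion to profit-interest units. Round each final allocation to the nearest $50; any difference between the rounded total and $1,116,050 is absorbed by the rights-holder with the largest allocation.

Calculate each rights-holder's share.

First tranche $502,200 split equally: $125,550 each.
Remainder $613,850 by profit-interest units (total 31): Haddad 138,611.29 → $138,600; Ferraro 59,404.84 → $59,400; Tam 217,817.74 → $217,800; Ibarra 198,016.13 → $198,000.
Rounding difference +$50 on remainder applied to Tam.
Totals: Haddad $125,550 + $138,600 = $264,150; Ferraro $125,550 + $59,400 = $184,950; Tam $125,550 + $217,850 = $343,400; Ibarra $125,550 + $198,000 = $323,550.

Haddad: $264,150 | Ferraro: $184,950 | Tam: $343,400 | Ibarra: $323,550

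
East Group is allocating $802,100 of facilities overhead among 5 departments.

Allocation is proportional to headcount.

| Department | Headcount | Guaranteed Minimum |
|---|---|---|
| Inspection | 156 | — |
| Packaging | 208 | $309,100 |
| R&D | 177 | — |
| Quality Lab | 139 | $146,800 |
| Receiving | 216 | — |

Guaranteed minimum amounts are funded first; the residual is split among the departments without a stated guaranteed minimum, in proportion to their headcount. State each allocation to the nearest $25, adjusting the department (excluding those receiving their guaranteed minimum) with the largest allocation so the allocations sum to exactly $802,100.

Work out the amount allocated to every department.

Minimums first: Packaging $309,100; Quality Lab $146,800. Remaining pool $346,200.
Remaining pool split over remaining headcount 549: Inspection 98,373.77 → $98,375; R&D 111,616.39 → $111,625; Receiving 136,209.84 → $136,200.

Inspection: $98,375; Packaging: $309,100; R&D: $111,625; Quality Lab: $146,800; Receiving: $136,200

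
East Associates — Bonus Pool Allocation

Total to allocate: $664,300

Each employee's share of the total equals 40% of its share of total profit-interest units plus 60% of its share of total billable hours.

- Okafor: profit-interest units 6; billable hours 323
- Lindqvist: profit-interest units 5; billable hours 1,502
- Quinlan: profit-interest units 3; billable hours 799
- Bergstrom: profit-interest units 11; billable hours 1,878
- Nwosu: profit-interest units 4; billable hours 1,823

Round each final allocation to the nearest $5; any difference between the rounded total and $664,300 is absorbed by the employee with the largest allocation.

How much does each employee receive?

Profit-interest units total 29; billable hours total 6,325.
Blended shares (40% profit-interest units + 60% billable hours): Okafor 0.1134; Lindqvist 0.2114; Quinlan 0.1172; Bergstrom 0.3299; Nwosu 0.2281.
Proportional shares: Okafor 75,330.91; Lindqvist 140,464.73; Quinlan 77,838.54; Bergstrom 219,135.52; Nwosu 151,530.30.
Rounded to nearest $5: Okafor $75,330; Lindqvist $140,465; Quinlan $77,840; Bergstrom $219,135; Nwosu $151,530. Sum = $664,300.
No rounding difference to absorb.

Okafor: $75,330; Lindqvist: $140,465; Quinlan: $77,840; Bergstrom: $219,135; Nwosu: $151,530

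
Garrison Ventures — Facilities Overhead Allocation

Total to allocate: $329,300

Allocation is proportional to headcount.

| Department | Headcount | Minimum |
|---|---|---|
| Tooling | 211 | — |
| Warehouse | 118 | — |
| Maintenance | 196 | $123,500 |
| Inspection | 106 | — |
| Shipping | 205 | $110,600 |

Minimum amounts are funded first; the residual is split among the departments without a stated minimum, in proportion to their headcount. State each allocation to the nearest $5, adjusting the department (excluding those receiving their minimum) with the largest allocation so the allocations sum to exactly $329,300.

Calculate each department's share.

Tooling: $46,175 | Warehouse: $25,825 | Maintenance: $123,500 | Inspection: $23,200 | Shipping: $110,600

Guaranteed amounts: Maintenance $123,500; Shipping $110,600. Balance $95,200.
Balance split over remaining headcount 435: Tooling 46,177.47 → $46,175; Warehouse 25,824.37 → $25,825; Inspection 23,198.16 → $23,200.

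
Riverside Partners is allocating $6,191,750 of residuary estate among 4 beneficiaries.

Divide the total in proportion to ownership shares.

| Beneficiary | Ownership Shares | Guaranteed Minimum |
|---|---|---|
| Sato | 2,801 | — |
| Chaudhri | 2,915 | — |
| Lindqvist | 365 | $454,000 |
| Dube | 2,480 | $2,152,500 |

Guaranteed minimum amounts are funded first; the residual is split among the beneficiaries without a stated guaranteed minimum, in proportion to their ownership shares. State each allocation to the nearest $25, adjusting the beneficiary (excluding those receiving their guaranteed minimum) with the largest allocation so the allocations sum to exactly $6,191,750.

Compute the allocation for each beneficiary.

Minimums first: Lindqvist $454,000; Dube $2,152,500. Residual $3,585,250.
Residual split over remaining ownership shares 5,716: Sato 1,756,872.86 → $1,756,875; Chaudhri 1,828,377.14 → $1,828,375.

Sato: $1,756,875 | Chaudhri: $1,828,375 | Lindqvist: $454,000 | Dube: $2,152,500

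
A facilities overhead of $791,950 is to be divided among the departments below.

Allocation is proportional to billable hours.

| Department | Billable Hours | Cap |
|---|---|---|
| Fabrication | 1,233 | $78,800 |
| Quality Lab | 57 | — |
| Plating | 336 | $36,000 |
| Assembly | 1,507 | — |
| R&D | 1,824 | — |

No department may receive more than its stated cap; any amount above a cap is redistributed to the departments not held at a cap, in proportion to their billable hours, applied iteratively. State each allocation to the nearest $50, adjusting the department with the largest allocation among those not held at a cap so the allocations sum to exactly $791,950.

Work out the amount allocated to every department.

Billable hours total: 4,957.
Proportional shares (ignoring caps): Fabrication 196,988.98; Quality Lab 9,106.55; Plating 53,680.69; Assembly 240,764.30; R&D 291,409.48.
Capped: Fabrication ($78,800), Plating ($36,000); residual $677,150 reallocated over remaining billable hours 3,388.
Shares after redistribution: Quality Lab 11,392.43 → $11,400; Assembly 301,199.84 → $301,200; R&D 364,557.73 → $364,550.

Fabrication: $78,800 · Quality Lab: $11,400 · Plating: $36,000 · Assembly: $301,200 · R&D: $364,550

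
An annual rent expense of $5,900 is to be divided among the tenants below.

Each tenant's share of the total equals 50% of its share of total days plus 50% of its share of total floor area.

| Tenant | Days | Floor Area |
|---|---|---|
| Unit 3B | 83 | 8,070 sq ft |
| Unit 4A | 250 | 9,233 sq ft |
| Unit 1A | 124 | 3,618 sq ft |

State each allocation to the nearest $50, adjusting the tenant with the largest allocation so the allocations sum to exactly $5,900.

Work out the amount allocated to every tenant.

Days total 457; floor area total 20,921.
Composite weights (50% days + 50% floor area): Unit 3B 0.2837; Unit 4A 0.4942; Unit 1A 0.2221.
Proportional shares: Unit 3B 1,673.70; Unit 4A 2,915.70; Unit 1A 1,310.60.
At nearest $50: Unit 3B $1,650; Unit 4A $2,900; Unit 1A $1,300. Sum = $5,850.
Difference $5,900 − $5,850 = +$50 applied to largest allocation (Unit 4A): Unit 4A becomes $2,950.

Unit 3B: $1,650 · Unit 4A: $2,950 · Unit 1A: $1,300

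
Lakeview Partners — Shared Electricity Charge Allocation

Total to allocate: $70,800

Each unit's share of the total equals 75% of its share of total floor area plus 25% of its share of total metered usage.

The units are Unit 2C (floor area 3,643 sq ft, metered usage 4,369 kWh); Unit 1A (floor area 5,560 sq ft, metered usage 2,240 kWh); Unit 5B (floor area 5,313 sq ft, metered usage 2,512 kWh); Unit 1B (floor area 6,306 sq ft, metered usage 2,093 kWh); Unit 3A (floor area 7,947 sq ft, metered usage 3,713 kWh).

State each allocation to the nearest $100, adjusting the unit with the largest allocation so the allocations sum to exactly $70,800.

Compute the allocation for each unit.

Unit 2C: $11,900 | Unit 1A: $12,900 | Unit 5B: $12,800 | Unit 1B: $14,100 | Unit 3A: $19,100

Totals — floor area 28,769, metered usage 14,927.
Combined weights (75% floor area + 25% metered usage): Unit 2C 0.1681; Unit 1A 0.1825; Unit 5B 0.1806; Unit 1B 0.1994; Unit 3A 0.2694.
Proportional shares: Unit 2C 11,904.65; Unit 1A 12,918.42; Unit 5B 12,785.06; Unit 1B 14,121.03; Unit 3A 19,070.84.
After rounding ($100): Unit 2C $11,900; Unit 1A $12,900; Unit 5B $12,800; Unit 1B $14,100; Unit 3A $19,100. Sum = $70,800.
Sum already equals the total — no adjustment.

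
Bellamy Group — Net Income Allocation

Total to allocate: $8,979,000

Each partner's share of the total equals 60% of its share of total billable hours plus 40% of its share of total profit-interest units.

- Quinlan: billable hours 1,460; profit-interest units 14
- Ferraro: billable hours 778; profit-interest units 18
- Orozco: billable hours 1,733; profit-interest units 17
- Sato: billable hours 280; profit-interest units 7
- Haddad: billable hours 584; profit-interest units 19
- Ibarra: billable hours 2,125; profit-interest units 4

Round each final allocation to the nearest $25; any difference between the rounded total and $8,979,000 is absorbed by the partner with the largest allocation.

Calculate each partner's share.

Billable hours total 6,960; profit-interest units total 79.
Blended shares (60% billable hours + 40% profit-interest units): Quinlan 0.1967; Ferraro 0.1582; Orozco 0.2355; Sato 0.0596; Haddad 0.1465; Ibarra 0.2034.
Proportional shares: Quinlan 1,766,601.59; Ferraro 1,420,551.48; Orozco 2,114,307.59; Sato 534,977.52; Haddad 1,315,848.74; Ibarra 1,826,713.08.
Rounded to nearest $25: Quinlan $1,766,600; Ferraro $1,420,550; Orozco $2,114,300; Sato $534,975; Haddad $1,315,850; Ibarra $1,826,725. Sum = $8,979,000.
No rounding difference to absorb.

Quinlan: $1,766,600 · Ferraro: $1,420,550 · Orozco: $2,114,300 · Sato: $534,975 · Haddad: $1,315,850 · Ibarra: $1,826,725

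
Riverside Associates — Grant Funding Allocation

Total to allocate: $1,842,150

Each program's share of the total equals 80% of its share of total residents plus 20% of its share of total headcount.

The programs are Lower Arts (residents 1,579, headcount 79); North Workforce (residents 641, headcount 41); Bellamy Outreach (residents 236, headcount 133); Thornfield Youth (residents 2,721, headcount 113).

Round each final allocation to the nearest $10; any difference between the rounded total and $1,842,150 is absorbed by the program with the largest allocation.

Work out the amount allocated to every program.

Lower Arts: $529,010 | North Workforce: $223,740 | Bellamy Outreach: $201,060 | Thornfield Youth: $888,340

Totals — residents 5,177, headcount 366.
Blended shares (80% residents + 20% headcount): Lower Arts 0.2872; North Workforce 0.1215; Bellamy Outreach 0.1091; Thornfield Youth 0.4822.
Pro-rata amounts: Lower Arts 529,013.38; North Workforce 223,743.63; Bellamy Outreach 201,064.40; Thornfield Youth 888,328.60.
Rounded to nearest $10: Lower Arts $529,010; North Workforce $223,740; Bellamy Outreach $201,060; Thornfield Youth $888,330. Sum = $1,842,140.
Difference $1,842,150 − $1,842,140 = +$10 applied to largest allocation (Thornfield Youth): Thornfield Youth becomes $888,340.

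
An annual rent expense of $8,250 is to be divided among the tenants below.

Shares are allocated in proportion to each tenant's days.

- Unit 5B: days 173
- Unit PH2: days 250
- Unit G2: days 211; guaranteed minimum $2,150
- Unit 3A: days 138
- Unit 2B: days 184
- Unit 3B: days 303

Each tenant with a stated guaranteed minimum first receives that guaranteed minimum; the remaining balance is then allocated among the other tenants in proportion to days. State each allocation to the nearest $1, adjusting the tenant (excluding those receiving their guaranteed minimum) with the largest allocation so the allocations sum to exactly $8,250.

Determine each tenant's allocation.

Guaranteed amounts: Unit G2 $2,150. Balance $6,100.
Balance split over remaining days 1,048: Unit 5B 1,006.97 → $1,007; Unit PH2 1,455.15 → $1,455; Unit 3A 803.24 → $803; Unit 2B 1,070.99 → $1,071; Unit 3B 1,763.65 → $1,764.

Unit 5B: $1,007; Unit PH2: $1,455; Unit G2: $2,150; Unit 3A: $803; Unit 2B: $1,071; Unit 3B: $1,764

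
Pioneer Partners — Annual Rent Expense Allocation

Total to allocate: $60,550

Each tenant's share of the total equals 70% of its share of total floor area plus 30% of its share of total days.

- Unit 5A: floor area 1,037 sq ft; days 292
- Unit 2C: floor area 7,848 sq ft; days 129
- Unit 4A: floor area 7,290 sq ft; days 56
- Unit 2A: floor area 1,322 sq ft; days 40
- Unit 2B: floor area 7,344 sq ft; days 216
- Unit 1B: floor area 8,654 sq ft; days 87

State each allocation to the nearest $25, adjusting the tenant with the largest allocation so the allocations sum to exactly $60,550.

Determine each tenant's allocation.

Floor area total 33,495; days total 820.
Combined weights (70% floor area + 30% days): Unit 5A 0.1285; Unit 2C 0.2112; Unit 4A 0.1728; Unit 2A 0.0423; Unit 2B 0.2325; Unit 1B 0.2127.
Unrounded shares: Unit 5A 7,780.75; Unit 2C 12,788.62; Unit 4A 10,465.40; Unit 2A 2,558.97; Unit 2B 14,078.12; Unit 1B 12,878.14.
After rounding ($25): Unit 5A $7,775; Unit 2C $12,800; Unit 4A $10,475; Unit 2A $2,550; Unit 2B $14,075; Unit 1B $12,875. Sum = $60,550.
No rounding difference to absorb.

Unit 5A: $7,775 · Unit 2C: $12,800 · Unit 4A: $10,475 · Unit 2A: $2,550 · Unit 2B: $14,075 · Unit 1B: $12,875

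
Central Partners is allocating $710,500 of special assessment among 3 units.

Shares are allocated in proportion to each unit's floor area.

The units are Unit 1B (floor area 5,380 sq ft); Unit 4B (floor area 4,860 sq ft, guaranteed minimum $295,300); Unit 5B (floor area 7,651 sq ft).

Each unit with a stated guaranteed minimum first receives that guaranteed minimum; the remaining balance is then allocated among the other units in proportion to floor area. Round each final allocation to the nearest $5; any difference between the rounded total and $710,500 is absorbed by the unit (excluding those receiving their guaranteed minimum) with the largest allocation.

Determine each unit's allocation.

Unit 1B: $171,420; Unit 4B: $295,300; Unit 5B: $243,780

Fund the minimums — Unit 4B $295,300. Balance $415,200.
Balance split over remaining floor area 13,031: Unit 1B 171,420.15 → $171,420; Unit 5B 243,779.85 → $243,780.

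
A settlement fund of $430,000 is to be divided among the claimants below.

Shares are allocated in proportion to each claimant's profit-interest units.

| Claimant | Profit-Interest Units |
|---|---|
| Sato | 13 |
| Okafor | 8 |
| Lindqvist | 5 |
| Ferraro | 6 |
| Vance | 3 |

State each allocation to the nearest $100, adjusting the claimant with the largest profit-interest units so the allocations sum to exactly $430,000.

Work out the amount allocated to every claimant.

Sum of profit-interest units: 13 + 8 + 5 + 6 + 3 = 35.
Raw shares: Sato 159,714.29; Okafor 98,285.71; Lindqvist 61,428.57; Ferraro 73,714.29; Vance 36,857.14.
At nearest $100: Sato $159,700; Okafor $98,300; Lindqvist $61,400; Ferraro $73,700; Vance $36,900. Sum = $430,000.
Sum already equals the total — no adjustment.

Sato: $159,700; Okafor: $98,300; Lindqvist: $61,400; Ferraro: $73,700; Vance: $36,900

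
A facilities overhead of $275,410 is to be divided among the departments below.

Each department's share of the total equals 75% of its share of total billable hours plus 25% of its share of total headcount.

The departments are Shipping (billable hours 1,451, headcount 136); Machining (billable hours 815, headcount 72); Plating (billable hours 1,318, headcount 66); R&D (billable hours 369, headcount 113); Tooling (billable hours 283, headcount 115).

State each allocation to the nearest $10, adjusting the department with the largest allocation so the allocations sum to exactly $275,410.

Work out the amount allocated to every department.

Totals — billable hours 4,236, headcount 502.
Blended shares (75% billable hours + 25% headcount): Shipping 0.3246; Machining 0.1802; Plating 0.2662; R&D 0.1216; Tooling 0.1074.
Unrounded shares: Shipping 89,407.50; Machining 49,616.61; Plating 73,321.16; R&D 33,491.99; Tooling 29,572.74.
After rounding ($10): Shipping $89,410; Machining $49,620; Plating $73,320; R&D $33,490; Tooling $29,570. Sum = $275,410.
Rounded total matches; no reconciliation needed.

Shipping: $89,410; Machining: $49,620; Plating: $73,320; R&D: $33,490; Tooling: $29,570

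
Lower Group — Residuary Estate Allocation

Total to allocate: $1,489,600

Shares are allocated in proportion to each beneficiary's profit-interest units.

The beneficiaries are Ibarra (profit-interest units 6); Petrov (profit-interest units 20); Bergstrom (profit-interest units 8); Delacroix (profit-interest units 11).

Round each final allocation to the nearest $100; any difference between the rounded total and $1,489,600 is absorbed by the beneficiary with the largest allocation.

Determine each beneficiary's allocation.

Combined profit-interest units = 45.
Pro-rata amounts: Ibarra 6/45 × $1,489,600 = 198,613.33; Petrov 20/45 × $1,489,600 = 662,044.44; Bergstrom 8/45 × $1,489,600 = 264,817.78; Delacroix 11/45 × $1,489,600 = 364,124.44.
After rounding ($100): Ibarra $198,600; Petrov $662,000; Bergstrom $264,800; Delacroix $364,100. Sum = $1,489,500.
Difference $1,489,600 − $1,489,500 = +$100 applied to largest allocation (Petrov): Petrov becomes $662,100.

Ibarra: $198,600 | Petrov: $662,100 | Bergstrom: $264,800 | Delacroix: $364,100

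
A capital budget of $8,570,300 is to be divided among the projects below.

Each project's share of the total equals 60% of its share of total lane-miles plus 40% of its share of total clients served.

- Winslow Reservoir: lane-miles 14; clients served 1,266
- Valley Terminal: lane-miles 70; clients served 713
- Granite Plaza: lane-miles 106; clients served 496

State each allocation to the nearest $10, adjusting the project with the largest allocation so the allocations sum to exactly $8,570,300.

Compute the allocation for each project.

Totals — lane-miles 190, clients served 2,475.
Combined weights (60% lane-miles + 40% clients served): Winslow Reservoir 0.2488; Valley Terminal 0.3363; Granite Plaza 0.4149.
Pro-rata amounts: Winslow Reservoir 2,132,432.79; Valley Terminal 2,882,062.95; Granite Plaza 3,555,804.26.
Rounded to nearest $10: Winslow Reservoir $2,132,430; Valley Terminal $2,882,060; Granite Plaza $3,555,800. Sum = $8,570,290.
Difference $8,570,300 − $8,570,290 = +$10 applied to largest allocation (Granite Plaza): Granite Plaza becomes $3,555,810.

Winslow Reservoir: $2,132,430 | Valley Terminal: $2,882,060 | Granite Plaza: $3,555,810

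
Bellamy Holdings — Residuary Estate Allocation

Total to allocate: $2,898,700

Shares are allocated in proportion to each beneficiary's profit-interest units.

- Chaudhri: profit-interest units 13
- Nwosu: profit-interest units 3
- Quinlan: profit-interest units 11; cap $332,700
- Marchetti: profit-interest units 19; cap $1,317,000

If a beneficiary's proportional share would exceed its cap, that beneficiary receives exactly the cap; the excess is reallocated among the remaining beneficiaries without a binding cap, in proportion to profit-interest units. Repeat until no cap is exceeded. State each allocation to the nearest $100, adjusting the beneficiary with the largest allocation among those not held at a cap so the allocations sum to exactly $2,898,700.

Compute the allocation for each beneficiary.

Chaudhri: $1,014,800 | Nwosu: $234,200 | Quinlan: $332,700 | Marchetti: $1,317,000

Combined profit-interest units = 46.
Unconstrained shares: Chaudhri 819,197.83; Nwosu 189,045.65; Quinlan 693,167.39; Marchetti 1,197,289.13.
Held at cap: Quinlan ($332,700); residual $2,566,000 reallocated over remaining profit-interest units 35.
Held at cap: Marchetti ($1,317,000); residual $1,249,000 reallocated over remaining profit-interest units 16.
Redistributed shares: Chaudhri 1,014,812.50 → $1,014,800; Nwosu 234,187.50 → $234,200.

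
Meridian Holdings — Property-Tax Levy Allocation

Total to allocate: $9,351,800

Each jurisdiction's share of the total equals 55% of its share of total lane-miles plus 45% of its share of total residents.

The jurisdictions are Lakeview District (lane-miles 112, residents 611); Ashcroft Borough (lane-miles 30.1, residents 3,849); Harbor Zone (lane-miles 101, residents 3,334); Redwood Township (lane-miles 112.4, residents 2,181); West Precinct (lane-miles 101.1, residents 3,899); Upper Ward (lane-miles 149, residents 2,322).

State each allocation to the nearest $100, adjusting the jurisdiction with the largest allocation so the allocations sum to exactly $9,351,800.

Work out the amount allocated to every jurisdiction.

Lakeview District: $1,110,000; Ashcroft Borough: $1,255,800; Harbor Zone: $1,724,100; Redwood Township: $1,521,300; West Precinct: $1,871,800; Upper Ward: $1,868,800

Totals — lane-miles 605.6, residents 16,196.
Combined weights (55% lane-miles + 45% residents): Lakeview District 0.1187; Ashcroft Borough 0.1343; Harbor Zone 0.1844; Redwood Township 0.1627; West Precinct 0.2002; Upper Ward 0.1998.
Proportional shares: Lakeview District 1,109,999.92; Ashcroft Borough 1,255,755.95; Harbor Zone 1,724,109.04; Redwood Township 1,521,340.32; West Precinct 1,871,765.91; Upper Ward 1,868,828.86.
At nearest $100: Lakeview District $1,110,000; Ashcroft Borough $1,255,800; Harbor Zone $1,724,100; Redwood Township $1,521,300; West Precinct $1,871,800; Upper Ward $1,868,800. Sum = $9,351,800.
No rounding difference to absorb.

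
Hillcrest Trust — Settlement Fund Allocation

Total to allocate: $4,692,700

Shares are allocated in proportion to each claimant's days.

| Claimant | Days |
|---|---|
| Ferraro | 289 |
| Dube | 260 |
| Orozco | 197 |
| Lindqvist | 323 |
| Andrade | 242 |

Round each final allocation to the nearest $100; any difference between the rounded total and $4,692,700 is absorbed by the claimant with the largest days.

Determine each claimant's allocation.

Ferraro: $1,034,500 · Dube: $930,700 · Orozco: $705,200 · Lindqvist: $1,156,100 · Andrade: $866,200

Days total: 1,311.
Unrounded shares: Ferraro 289/1,311 × $4,692,700 = 1,034,470.10; Dube 260/1,311 × $4,692,700 = 930,665.14; Orozco 197/1,311 × $4,692,700 = 705,157.82; Lindqvist 323/1,311 × $4,692,700 = 1,156,172.46; Andrade 242/1,311 × $4,692,700 = 866,234.48.
Rounded to nearest $100: Ferraro $1,034,500; Dube $930,700; Orozco $705,200; Lindqvist $1,156,200; Andrade $866,200. Sum = $4,692,800.
Difference $4,692,700 − $4,692,800 = −$100 applied to largest days (Lindqvist): Lindqvist becomes $1,156,100.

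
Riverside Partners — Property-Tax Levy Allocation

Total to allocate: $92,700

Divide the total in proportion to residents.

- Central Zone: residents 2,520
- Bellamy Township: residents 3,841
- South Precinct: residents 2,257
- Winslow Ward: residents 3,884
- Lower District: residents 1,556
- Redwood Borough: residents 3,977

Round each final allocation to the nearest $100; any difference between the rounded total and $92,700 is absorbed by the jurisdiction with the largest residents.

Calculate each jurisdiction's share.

Central Zone: $13,000 | Bellamy Township: $19,700 | South Precinct: $11,600 | Winslow Ward: $20,000 | Lower District: $8,000 | Redwood Borough: $20,400

Sum of residents: 2,520 + 3,841 + 2,257 + 3,884 + 1,556 + 3,977 = 18,035.
Raw shares: Central Zone 12,952.81; Bellamy Township 19,742.76; South Precinct 11,600.99; Winslow Ward 19,963.78; Lower District 7,997.85; Redwood Borough 20,441.80.
Rounded to nearest $100: Central Zone $13,000; Bellamy Township $19,700; South Precinct $11,600; Winslow Ward $20,000; Lower District $8,000; Redwood Borough $20,400. Sum = $92,700.
Rounded total matches; no reconciliation needed.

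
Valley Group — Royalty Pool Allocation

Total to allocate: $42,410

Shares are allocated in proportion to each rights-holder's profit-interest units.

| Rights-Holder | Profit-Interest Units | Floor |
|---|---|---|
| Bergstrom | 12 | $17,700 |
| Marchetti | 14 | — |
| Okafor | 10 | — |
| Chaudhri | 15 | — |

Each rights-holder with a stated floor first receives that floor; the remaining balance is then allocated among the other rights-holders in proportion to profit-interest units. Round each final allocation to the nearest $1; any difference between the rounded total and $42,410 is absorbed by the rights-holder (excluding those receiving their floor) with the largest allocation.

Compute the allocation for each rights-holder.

Guaranteed amounts: Bergstrom $17,700. Balance $24,710.
Balance split over remaining profit-interest units 39: Marchetti 8,870.26 → $8,870; Okafor 6,335.90 → $6,336; Chaudhri 9,503.85 → $9,504.

Bergstrom: $17,700 | Marchetti: $8,870 | Okafor: $6,336 | Chaudhri: $9,504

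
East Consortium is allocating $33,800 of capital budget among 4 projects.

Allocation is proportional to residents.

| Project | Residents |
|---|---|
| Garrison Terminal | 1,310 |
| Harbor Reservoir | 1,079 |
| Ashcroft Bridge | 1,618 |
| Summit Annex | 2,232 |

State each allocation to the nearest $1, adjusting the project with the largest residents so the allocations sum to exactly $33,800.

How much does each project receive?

Sum of residents: 1,310 + 1,079 + 1,618 + 2,232 = 6,239.
Unrounded shares: Garrison Terminal 7,096.97; Harbor Reservoir 5,845.52; Ashcroft Bridge 8,765.57; Summit Annex 12,091.94.
Rounded to nearest $1: Garrison Terminal $7,097; Harbor Reservoir $5,846; Ashcroft Bridge $8,766; Summit Annex $12,092. Sum = $33,801.
Difference $33,800 − $33,801 = −$1 applied to largest residents (Summit Annex): Summit Annex becomes $12,091.

Garrison Terminal: $7,097 · Harbor Reservoir: $5,846 · Ashcroft Bridge: $8,766 · Summit Annex: $12,091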